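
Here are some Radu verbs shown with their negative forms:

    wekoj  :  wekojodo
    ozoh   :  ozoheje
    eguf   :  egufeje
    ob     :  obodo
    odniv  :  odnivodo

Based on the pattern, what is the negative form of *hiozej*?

hiozejodo

The suffix is conditioned by the final consonant: -eje when the stem ends in a voiceless consonant (*ozoh*, *eguf*); -odo when the stem ends in a voiced consonant (*wekoj*, *ob*, *odniv*).
*hiozej*: final consonant = /j/, voiced → -odo → *hiozejodo*.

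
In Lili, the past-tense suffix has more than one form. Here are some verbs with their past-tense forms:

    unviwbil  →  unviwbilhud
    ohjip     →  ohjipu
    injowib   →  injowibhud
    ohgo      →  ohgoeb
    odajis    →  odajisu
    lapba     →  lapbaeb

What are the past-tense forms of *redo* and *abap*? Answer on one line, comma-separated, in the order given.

The alternation tracks the final sound of the stem — -u when the stem ends in a voiceless consonant (*ohjip*, *odajis*); -hud when the stem ends in a voiced consonant (*unviwbil*, *injowib*); -eb when the stem ends in a vowel (*ohgo*, *lapba*).
Since the final sound of *redo* is /o/ (a vowel), it takes -eb, giving *redoeb*.
*abap*: final sound = /p/, a voiceless consonant → -u → *abapu*.

redoeb, abapu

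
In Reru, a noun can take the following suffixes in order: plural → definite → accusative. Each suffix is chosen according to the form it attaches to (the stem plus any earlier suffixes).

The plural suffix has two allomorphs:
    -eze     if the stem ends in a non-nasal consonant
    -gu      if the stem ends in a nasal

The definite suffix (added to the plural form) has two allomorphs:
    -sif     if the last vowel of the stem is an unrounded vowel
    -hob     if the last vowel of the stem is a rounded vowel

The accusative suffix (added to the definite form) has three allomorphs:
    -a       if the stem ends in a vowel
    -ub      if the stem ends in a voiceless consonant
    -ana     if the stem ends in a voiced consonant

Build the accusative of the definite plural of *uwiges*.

*uwiges* — final consonant /s/ (non-nasal) → -eze → *uwigeseze*.
Since the last vowel of the plural form *uwigeseze* is /e/ (an unrounded vowel), it takes -sif, giving *uwigesezesif*.
The definite form *uwigesezesif* — final sound /f/ (a voiceless consonant) → -ub → *uwigesezesifub*.

uwigesezesifub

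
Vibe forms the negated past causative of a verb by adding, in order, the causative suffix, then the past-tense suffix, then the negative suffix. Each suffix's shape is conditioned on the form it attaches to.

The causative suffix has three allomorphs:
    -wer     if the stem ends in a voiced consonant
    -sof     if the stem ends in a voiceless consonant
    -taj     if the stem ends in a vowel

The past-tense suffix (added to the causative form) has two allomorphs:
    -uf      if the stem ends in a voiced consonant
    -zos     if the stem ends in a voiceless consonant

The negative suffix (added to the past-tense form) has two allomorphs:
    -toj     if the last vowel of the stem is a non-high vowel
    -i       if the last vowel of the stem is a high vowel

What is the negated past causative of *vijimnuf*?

vijimnufsofzostoj

The final sound of *vijimnuf* is /f/, which is a voiceless consonant, so the causative suffix is -sof, giving *vijimnufsof*.
The causative form *vijimnufsof*: final consonant = /f/, voiceless → -zos → *vijimnufsofzos*.
The past-tense form *vijimnufsofzos* — last vowel /o/ (a non-high vowel) → -toj → *vijimnufsofzostoj*.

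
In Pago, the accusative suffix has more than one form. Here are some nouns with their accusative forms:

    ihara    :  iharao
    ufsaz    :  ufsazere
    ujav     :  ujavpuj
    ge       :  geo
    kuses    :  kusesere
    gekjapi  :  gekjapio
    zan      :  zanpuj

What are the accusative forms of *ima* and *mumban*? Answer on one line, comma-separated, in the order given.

imao, mumbanpuj

The alternation tracks the final sound of the stem — -ere when the stem ends in a sibilant (*ufsaz*, *kuses*); -puj when the stem ends in a non-sibilant consonant (*ujav*, *zan*); -o when the stem ends in a vowel (*ihara*, *ge*, *gekjapi*).
The final sound of *ima* is /a/, which is a vowel, so the suffix is -o, giving *imao*.
*mumban* — final sound /n/ (a non-sibilant consonant) → -puj → *mumbanpuj*.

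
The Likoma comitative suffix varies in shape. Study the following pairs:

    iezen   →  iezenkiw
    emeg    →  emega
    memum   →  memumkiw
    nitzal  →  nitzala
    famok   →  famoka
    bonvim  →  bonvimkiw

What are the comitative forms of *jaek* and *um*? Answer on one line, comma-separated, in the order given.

The suffix is conditioned by the final consonant: -kiw when the stem ends in a nasal (*iezen*, *memum*, *bonvim*); -a when the stem ends in a non-nasal consonant (*emeg*, *nitzal*, *famok*).
Since the final consonant of *jaek* is /k/ (non-nasal), it takes -a, giving *jaeka*.
*um* — final consonant /m/ (a nasal) → -kiw → *umkiw*.

jaeka, umkiw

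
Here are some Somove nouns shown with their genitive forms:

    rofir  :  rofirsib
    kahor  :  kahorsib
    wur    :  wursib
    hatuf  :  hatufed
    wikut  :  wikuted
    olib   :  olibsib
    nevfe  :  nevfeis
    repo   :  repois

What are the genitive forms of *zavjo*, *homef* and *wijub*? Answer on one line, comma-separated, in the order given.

zavjois, homefed, wijubsib

The alternation tracks the final sound of the stem — -ed when the stem ends in a voiceless consonant (*hatuf*, *wikut*); -sib when the stem ends in a voiced consonant (*rofir*, *kahor*, *wur*, *olib*); -is when the stem ends in a vowel (*nevfe*, *repo*).
*zavjo* — final sound /o/ (a vowel) → -is → *zavjois*.
The final sound of *homef* is /f/, which is a voiceless consonant, so the suffix is -ed, giving *homefed*.
*wijub*: final sound = /b/, a voiced consonant → -sib → *wijubsib*.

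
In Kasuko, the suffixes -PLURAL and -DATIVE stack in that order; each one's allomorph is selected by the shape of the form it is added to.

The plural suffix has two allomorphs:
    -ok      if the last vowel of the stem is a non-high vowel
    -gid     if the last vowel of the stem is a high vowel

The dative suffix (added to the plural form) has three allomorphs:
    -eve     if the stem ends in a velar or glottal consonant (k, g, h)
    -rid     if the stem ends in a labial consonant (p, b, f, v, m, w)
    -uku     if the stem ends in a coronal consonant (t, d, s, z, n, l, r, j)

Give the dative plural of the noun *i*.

igiduku

*i*: last vowel = /i/, a high vowel → -gid → *igid*.
Since the final consonant of the plural form *igid* is /d/ (coronal), it takes -uku, giving *igiduku*.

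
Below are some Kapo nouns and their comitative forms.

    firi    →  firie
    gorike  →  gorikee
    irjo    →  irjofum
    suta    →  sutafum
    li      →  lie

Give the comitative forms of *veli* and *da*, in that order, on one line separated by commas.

The alternation tracks the last vowel of the stem — -e when the last vowel of the stem is a front vowel (*firi*, *gorike*, *li*); -fum when the last vowel of the stem is a back vowel (*irjo*, *suta*).
*veli*: last vowel = /i/, a front vowel → -e → *velie*.
Since the last vowel of *da* is /a/ (a back vowel), it takes -fum, giving *dafum*.

velie, dafum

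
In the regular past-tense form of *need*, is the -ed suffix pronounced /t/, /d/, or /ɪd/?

/ɪd/

The stem *need* ends in /t/ or /d/.
The -ed suffix is realized as /ɪd/ after /t, d/; as /t/ after other voiceless consonants; and as /d/ after other voiced sounds.
So -ed on *need* is pronounced /ɪd/.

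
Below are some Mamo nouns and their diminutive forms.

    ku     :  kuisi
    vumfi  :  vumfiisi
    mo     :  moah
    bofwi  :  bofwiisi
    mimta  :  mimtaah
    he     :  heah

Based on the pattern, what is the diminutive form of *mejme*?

mejmeah

The suffix is conditioned by the last vowel: -isi when the last vowel of the stem is a high vowel (*ku*, *vumfi*, *bofwi*); -ah when the last vowel of the stem is a non-high vowel (*mo*, *mimta*, *he*).
*mejme* — last vowel /e/ (a non-high vowel) → -ah → *mejmeah*.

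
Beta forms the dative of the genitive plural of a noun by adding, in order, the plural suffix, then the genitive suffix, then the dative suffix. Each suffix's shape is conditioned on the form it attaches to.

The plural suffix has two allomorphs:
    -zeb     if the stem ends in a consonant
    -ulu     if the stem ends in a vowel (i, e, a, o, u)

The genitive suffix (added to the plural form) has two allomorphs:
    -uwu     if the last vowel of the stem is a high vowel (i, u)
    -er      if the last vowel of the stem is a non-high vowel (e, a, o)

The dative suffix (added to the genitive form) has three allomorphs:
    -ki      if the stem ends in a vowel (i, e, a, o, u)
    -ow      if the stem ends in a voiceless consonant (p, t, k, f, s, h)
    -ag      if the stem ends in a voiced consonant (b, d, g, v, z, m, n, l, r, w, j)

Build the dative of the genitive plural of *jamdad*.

Since the final sound of *jamdad* is /d/ (a consonant), it takes -zeb, giving *jamdadzeb*.
The plural form *jamdadzeb*: last vowel = /e/, a non-high vowel → -er → *jamdadzeber*.
The final sound of the genitive form *jamdadzeber* is /r/, which is a voiced consonant, so the dative suffix is -ag, giving *jamdadzeberag*.

jamdadzeberag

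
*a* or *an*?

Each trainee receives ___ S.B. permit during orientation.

an

The indefinite article is chosen by the initial *sound* of the following word, not its spelling.
The initialism *S.B.* is read letter by letter; the first letter, S, is pronounced /ɛs/, which begins with a vowel sound.
So the article is *an*: Each trainee receives an S.B. permit during orientation.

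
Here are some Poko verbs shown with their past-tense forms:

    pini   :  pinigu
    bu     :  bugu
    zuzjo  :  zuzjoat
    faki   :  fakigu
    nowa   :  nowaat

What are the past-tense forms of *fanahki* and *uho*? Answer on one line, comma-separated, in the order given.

fanahkigu, uhoat

The pattern is height harmony: -gu when the last vowel of the stem is a high vowel (*pini*, *bu*, *faki*); -at when the last vowel of the stem is a non-high vowel (*zuzjo*, *nowa*).
*fanahki* — last vowel /i/ (a high vowel) → -gu → *fanahkigu*.
*uho*: last vowel = /o/, a non-high vowel → -at → *uhoat*.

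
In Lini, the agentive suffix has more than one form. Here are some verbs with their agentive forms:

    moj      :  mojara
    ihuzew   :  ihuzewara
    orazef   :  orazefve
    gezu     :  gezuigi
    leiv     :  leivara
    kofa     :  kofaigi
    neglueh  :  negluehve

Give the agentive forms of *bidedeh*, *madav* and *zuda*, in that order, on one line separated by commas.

bidedehve, madavara, zudaigi

The alternation tracks the final sound of the stem — -ve when the stem ends in a voiceless consonant (*orazef*, *neglueh*); -ara when the stem ends in a voiced consonant (*moj*, *ihuzew*, *leiv*); -igi when the stem ends in a vowel (*gezu*, *kofa*).
The final sound of *bidedeh* is /h/, which is a voiceless consonant, so the suffix is -ve, giving *bidedehve*.
*madav* — final sound /v/ (a voiced consonant) → -ara → *madavara*.
*zuda* — final sound /a/ (a vowel) → -igi → *zudaigi*.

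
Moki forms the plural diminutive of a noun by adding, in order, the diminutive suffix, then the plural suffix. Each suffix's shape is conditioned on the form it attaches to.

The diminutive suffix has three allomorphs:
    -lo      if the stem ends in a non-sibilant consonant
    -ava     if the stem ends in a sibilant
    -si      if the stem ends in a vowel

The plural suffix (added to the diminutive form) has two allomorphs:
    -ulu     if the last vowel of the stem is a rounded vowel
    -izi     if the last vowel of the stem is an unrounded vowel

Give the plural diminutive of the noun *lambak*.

*lambak*: final sound = /k/, a non-sibilant consonant → -lo → *lambaklo*.
The diminutive form *lambaklo*: last vowel = /o/, a rounded vowel → -ulu → *lambakloulu*.

lambakloulu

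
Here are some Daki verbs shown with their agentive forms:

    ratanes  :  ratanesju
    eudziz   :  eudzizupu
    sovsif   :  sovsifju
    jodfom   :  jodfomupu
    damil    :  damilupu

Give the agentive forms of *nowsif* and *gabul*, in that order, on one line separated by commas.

nowsifju, gabulupu

The suffix is conditioned by the final consonant: -ju when the stem ends in a voiceless consonant (*ratanes*, *sovsif*); -upu when the stem ends in a voiced consonant (*eudziz*, *jodfom*, *damil*).
*nowsif* — final consonant /f/ (voiceless) → -ju → *nowsifju*.
*gabul*: final consonant = /l/, voiced → -upu → *gabulupu*.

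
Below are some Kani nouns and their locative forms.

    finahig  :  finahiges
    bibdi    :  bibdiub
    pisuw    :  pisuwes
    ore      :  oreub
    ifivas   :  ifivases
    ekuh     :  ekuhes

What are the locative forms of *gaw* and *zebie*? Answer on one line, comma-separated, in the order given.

The suffix is conditioned by the final sound: -es when the stem ends in a consonant (*finahig*, *pisuw*, *ifivas*, *ekuh*); -ub when the stem ends in a vowel (*bibdi*, *ore*).
*gaw*: final sound = /w/, a consonant → -es → *gawes*.
*zebie* — final sound /e/ (a vowel) → -ub → *zebieub*.

gawes, zebieub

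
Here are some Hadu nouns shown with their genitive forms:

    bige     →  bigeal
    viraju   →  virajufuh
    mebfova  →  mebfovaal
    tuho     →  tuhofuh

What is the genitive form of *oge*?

ogeal

Looking at the last vowel of each stem: -fuh when the last vowel of the stem is a rounded vowel (*viraju*, *tuho*); -al when the last vowel of the stem is an unrounded vowel (*bige*, *mebfova*).
*oge*: last vowel = /e/, an unrounded vowel → -al → *ogeal*.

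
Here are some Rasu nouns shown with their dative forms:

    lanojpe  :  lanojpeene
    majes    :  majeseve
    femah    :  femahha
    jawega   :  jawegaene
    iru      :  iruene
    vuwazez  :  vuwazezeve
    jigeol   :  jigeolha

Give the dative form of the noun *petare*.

The suffix is conditioned by the final sound: -eve when the stem ends in a sibilant (*majes*, *vuwazez*); -ha when the stem ends in a non-sibilant consonant (*femah*, *jigeol*); -ene when the stem ends in a vowel (*lanojpe*, *jawega*, *iru*).
*petare*: final sound = /e/, a vowel → -ene → *petareene*.

petareene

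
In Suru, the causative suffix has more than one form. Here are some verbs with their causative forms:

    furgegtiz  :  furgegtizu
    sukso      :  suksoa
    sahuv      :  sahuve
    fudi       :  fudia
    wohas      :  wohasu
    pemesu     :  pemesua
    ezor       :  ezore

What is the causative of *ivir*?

ivire

The pattern is sibilance of the final sound: -u when the stem ends in a sibilant (*furgegtiz*, *wohas*); -e when the stem ends in a non-sibilant consonant (*sahuv*, *ezor*); -a when the stem ends in a vowel (*sukso*, *fudi*, *pemesu*).
The final sound of *ivir* is /r/, which is a non-sibilant consonant, so the suffix is -e, giving *ivire*.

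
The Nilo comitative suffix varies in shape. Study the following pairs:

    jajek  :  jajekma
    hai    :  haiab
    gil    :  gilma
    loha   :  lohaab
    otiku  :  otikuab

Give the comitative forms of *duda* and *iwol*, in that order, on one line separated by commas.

The pattern is consonant vs. vowel: -ma when the stem ends in a consonant (*jajek*, *gil*); -ab when the stem ends in a vowel (*hai*, *loha*, *otiku*).
*duda*: final sound = /a/, a vowel → -ab → *dudaab*.
The final sound of *iwol* is /l/, which is a consonant, so the suffix is -ma, giving *iwolma*.

dudaab, iwolma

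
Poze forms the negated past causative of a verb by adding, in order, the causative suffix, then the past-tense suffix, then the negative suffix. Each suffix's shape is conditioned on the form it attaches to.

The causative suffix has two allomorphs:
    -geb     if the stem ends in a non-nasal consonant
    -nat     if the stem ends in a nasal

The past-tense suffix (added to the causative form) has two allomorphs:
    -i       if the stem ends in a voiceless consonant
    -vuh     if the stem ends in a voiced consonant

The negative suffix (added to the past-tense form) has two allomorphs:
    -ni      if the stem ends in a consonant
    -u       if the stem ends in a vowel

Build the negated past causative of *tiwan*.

tiwannatiu

*tiwan*: final consonant = /n/, a nasal → -nat → *tiwannat*.
The final consonant of the causative form *tiwannat* is /t/, which is voiceless, so the past-tense suffix is -i, giving *tiwannati*.
The final sound of the past-tense form *tiwannati* is /i/, which is a vowel, so the negative suffix is -u, giving *tiwannatiu*.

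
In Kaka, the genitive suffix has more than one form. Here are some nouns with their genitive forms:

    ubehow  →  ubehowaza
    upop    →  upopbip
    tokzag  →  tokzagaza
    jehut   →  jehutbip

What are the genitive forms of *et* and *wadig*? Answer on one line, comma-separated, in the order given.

etbip, wadigaza

The pattern is voicing of the final consonant: -bip when the stem ends in a voiceless consonant (*upop*, *jehut*); -aza when the stem ends in a voiced consonant (*ubehow*, *tokzag*).
Since the final consonant of *et* is /t/ (voiceless), it takes -bip, giving *etbip*.
The final consonant of *wadig* is /g/, which is voiced, so the suffix is -aza, giving *wadigaza*.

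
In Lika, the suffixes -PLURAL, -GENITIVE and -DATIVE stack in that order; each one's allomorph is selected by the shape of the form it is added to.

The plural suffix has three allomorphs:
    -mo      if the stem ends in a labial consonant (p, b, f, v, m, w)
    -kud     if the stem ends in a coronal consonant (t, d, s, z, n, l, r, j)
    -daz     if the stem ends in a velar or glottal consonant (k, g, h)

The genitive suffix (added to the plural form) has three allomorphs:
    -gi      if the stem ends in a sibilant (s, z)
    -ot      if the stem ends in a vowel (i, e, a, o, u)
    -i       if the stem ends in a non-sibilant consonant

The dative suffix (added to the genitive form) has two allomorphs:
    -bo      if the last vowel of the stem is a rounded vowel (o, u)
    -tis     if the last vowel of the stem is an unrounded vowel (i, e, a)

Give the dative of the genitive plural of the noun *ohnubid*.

ohnubidkuditis

Since the final consonant of *ohnubid* is /d/ (coronal), it takes -kud, giving *ohnubidkud*.
Since the final sound of the plural form *ohnubidkud* is /d/ (a non-sibilant consonant), it takes -i, giving *ohnubidkudi*.
The last vowel of the genitive form *ohnubidkudi* is /i/, which is an unrounded vowel, so the dative suffix is -tis, giving *ohnubidkuditis*.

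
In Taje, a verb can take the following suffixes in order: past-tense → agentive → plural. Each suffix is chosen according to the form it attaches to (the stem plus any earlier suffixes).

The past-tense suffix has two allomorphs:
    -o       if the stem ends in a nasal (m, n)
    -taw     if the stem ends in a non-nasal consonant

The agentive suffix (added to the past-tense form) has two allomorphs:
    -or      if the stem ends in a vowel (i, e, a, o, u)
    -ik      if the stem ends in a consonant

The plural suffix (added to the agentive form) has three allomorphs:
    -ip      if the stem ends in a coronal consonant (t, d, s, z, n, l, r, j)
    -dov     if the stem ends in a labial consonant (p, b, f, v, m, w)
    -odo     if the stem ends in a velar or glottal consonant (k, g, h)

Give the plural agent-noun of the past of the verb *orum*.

*orum* — final consonant /m/ (a nasal) → -o → *orumo*.
The past-tense form *orumo*: final sound = /o/, a vowel → -or → *orumoor*.
The agentive form *orumoor*: final consonant = /r/, coronal → -ip → *orumoorip*.

orumoorip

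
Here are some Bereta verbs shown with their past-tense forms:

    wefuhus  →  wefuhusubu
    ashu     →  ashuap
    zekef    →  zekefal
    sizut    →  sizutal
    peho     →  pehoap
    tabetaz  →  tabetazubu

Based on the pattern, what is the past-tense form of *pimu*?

pimuap

The suffix is conditioned by the final sound: -ubu when the stem ends in a sibilant (*wefuhus*, *tabetaz*); -al when the stem ends in a non-sibilant consonant (*zekef*, *sizut*); -ap when the stem ends in a vowel (*ashu*, *peho*).
*pimu*: final sound = /u/, a vowel → -ap → *pimuap*.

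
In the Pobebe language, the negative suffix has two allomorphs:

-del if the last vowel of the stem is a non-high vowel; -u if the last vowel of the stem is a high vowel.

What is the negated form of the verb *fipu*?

fipuu

*fipu*: last vowel = /u/, a high vowel → -u → *fipuu*.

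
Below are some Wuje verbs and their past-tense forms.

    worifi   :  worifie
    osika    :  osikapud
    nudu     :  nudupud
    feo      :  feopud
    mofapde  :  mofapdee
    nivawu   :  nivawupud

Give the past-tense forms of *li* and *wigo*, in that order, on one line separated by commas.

The alternation tracks the last vowel of the stem — -e when the last vowel of the stem is a front vowel (*worifi*, *mofapde*); -pud when the last vowel of the stem is a back vowel (*osika*, *nudu*, *feo*, *nivawu*).
*li* — last vowel /i/ (a front vowel) → -e → *lie*.
*wigo* — last vowel /o/ (a back vowel) → -pud → *wigopud*.

lie, wigopud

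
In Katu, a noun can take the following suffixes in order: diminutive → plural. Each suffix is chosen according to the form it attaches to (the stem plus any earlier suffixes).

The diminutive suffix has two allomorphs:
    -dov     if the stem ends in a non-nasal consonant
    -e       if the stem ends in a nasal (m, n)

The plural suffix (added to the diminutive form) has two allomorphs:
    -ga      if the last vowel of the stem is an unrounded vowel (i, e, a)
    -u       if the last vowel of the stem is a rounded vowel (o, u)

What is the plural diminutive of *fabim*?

Since the final consonant of *fabim* is /m/ (a nasal), it takes -e, giving *fabime*.
Since the last vowel of the diminutive form *fabime* is /e/ (an unrounded vowel), it takes -ga, giving *fabimega*.

fabimega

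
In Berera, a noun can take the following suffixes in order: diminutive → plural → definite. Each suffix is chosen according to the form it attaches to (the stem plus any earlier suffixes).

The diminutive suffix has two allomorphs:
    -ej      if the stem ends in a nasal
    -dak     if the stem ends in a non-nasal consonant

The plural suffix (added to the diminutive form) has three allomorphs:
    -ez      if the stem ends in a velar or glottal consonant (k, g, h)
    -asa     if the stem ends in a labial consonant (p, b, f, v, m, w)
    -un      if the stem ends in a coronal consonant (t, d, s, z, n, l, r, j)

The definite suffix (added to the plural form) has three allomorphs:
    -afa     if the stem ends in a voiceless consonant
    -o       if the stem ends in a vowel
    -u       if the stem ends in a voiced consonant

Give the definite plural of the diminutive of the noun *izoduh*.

The final consonant of *izoduh* is /h/, which is non-nasal, so the diminutive suffix is -dak, giving *izoduhdak*.
The diminutive form *izoduhdak*: final consonant = /k/, velar/glottal → -ez → *izoduhdakez*.
The final sound of the plural form *izoduhdakez* is /z/, which is a voiced consonant, so the definite suffix is -u, giving *izoduhdakezu*.

izoduhdakezu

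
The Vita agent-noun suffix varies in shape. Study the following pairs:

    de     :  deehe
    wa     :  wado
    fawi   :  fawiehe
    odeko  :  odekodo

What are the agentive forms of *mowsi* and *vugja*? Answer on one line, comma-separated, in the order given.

mowsiehe, vugjado

Looking at the last vowel of each stem: -ehe when the last vowel of the stem is a front vowel (*de*, *fawi*); -do when the last vowel of the stem is a back vowel (*wa*, *odeko*).
*mowsi*: last vowel = /i/, a front vowel → -ehe → *mowsiehe*.
*vugja* — last vowel /a/ (a back vowel) → -do → *vugjado*.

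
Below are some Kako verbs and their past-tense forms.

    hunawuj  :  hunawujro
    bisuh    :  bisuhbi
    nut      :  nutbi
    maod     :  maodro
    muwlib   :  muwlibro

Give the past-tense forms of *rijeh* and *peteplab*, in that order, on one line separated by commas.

rijehbi, peteplabro

The alternation tracks the final consonant of the stem — -bi when the stem ends in a voiceless consonant (*bisuh*, *nut*); -ro when the stem ends in a voiced consonant (*hunawuj*, *maod*, *muwlib*).
The final consonant of *rijeh* is /h/, which is voiceless, so the suffix is -bi, giving *rijehbi*.
*peteplab* — final consonant /b/ (voiced) → -ro → *peteplabro*.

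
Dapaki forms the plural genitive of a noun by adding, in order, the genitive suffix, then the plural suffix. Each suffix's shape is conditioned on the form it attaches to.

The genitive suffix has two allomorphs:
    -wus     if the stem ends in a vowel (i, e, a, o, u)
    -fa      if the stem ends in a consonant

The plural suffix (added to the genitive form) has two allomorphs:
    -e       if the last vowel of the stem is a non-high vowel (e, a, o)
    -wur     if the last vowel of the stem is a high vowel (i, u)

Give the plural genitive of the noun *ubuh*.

Since the final sound of *ubuh* is /h/ (a consonant), it takes -fa, giving *ubuhfa*.
Since the last vowel of the genitive form *ubuhfa* is /a/ (a non-high vowel), it takes -e, giving *ubuhfae*.

ubuhfae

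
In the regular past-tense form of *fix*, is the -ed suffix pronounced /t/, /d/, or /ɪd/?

The stem *fix* ends in a voiceless consonant other than /t/.
The -ed suffix is realized as /ɪd/ after /t, d/; as /t/ after other voiceless consonants; and as /d/ after other voiced sounds.
So -ed on *fix* is pronounced /t/.

/t/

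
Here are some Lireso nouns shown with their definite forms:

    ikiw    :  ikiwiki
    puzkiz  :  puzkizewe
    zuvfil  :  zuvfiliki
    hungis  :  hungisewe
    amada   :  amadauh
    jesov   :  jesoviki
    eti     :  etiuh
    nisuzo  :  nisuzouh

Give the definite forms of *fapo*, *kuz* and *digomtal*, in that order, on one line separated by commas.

The suffix is conditioned by the final sound: -ewe when the stem ends in a sibilant (*puzkiz*, *hungis*); -iki when the stem ends in a non-sibilant consonant (*ikiw*, *zuvfil*, *jesov*); -uh when the stem ends in a vowel (*amada*, *eti*, *nisuzo*).
The final sound of *fapo* is /o/, which is a vowel, so the suffix is -uh, giving *fapouh*.
*kuz*: final sound = /z/, a sibilant → -ewe → *kuzewe*.
The final sound of *digomtal* is /l/, which is a non-sibilant consonant, so the suffix is -iki, giving *digomtaliki*.

fapouh, kuzewe, digomtaliki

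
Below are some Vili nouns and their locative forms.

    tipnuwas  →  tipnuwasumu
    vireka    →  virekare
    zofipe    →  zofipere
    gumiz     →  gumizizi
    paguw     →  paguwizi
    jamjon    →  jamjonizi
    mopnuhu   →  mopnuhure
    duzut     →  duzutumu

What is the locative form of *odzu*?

The alternation tracks the final sound of the stem — -umu when the stem ends in a voiceless consonant (*tipnuwas*, *duzut*); -izi when the stem ends in a voiced consonant (*gumiz*, *paguw*, *jamjon*); -re when the stem ends in a vowel (*vireka*, *zofipe*, *mopnuhu*).
Since the final sound of *odzu* is /u/ (a vowel), it takes -re, giving *odzure*.

odzure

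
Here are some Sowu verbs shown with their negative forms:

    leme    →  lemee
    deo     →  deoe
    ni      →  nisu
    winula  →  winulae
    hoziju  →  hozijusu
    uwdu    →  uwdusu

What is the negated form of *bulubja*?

The alternation tracks the last vowel of the stem — -su when the last vowel of the stem is a high vowel (*ni*, *hoziju*, *uwdu*); -e when the last vowel of the stem is a non-high vowel (*leme*, *deo*, *winula*).
The last vowel of *bulubja* is /a/, which is a non-high vowel, so the suffix is -e, giving *bulubjae*.

bulubjae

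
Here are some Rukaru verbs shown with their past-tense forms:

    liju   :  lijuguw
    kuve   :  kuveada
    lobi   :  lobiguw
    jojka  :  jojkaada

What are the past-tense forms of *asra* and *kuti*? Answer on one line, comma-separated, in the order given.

The suffix is conditioned by the last vowel: -guw when the last vowel of the stem is a high vowel (*liju*, *lobi*); -ada when the last vowel of the stem is a non-high vowel (*kuve*, *jojka*).
Since the last vowel of *asra* is /a/ (a non-high vowel), it takes -ada, giving *asraada*.
*kuti*: last vowel = /i/, a high vowel → -guw → *kutiguw*.

asraada, kutiguw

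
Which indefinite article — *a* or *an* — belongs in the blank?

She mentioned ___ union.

The indefinite article is chosen by the initial *sound* of the following word, not its spelling.
*union* begins with the sound /juː/ (u pronounced /juː/) — a consonant sound.
So the article is *a*: She mentioned a union.

a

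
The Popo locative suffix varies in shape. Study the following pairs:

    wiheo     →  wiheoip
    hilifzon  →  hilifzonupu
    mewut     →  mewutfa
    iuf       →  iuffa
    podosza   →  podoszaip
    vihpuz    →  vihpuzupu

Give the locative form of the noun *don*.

Looking at the final sound of each stem: -fa when the stem ends in a voiceless consonant (*mewut*, *iuf*); -upu when the stem ends in a voiced consonant (*hilifzon*, *vihpuz*); -ip when the stem ends in a vowel (*wiheo*, *podosza*).
*don* — final sound /n/ (a voiced consonant) → -upu → *donupu*.

donupu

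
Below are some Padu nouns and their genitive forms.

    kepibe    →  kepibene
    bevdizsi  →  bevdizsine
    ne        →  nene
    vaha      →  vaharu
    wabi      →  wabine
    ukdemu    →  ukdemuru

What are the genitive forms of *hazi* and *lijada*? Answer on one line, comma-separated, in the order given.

hazine, lijadaru

The pattern is front/back vowel harmony: -ne when the last vowel of the stem is a front vowel (*kepibe*, *bevdizsi*, *ne*, *wabi*); -ru when the last vowel of the stem is a back vowel (*vaha*, *ukdemu*).
*hazi*: last vowel = /i/, a front vowel → -ne → *hazine*.
*lijada* — last vowel /a/ (a back vowel) → -ru → *lijadaru*.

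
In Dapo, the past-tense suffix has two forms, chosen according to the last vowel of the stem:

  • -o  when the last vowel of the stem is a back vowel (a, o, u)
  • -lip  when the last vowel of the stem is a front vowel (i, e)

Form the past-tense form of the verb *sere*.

Since the last vowel of *sere* is /e/ (a front vowel), it takes -lip, giving *serelip*.

serelip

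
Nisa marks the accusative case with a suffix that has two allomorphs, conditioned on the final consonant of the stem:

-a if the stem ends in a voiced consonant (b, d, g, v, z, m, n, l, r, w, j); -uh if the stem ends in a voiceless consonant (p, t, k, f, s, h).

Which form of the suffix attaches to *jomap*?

-uh

The final consonant of *jomap* is /p/, which is voiceless, so the suffix is -uh.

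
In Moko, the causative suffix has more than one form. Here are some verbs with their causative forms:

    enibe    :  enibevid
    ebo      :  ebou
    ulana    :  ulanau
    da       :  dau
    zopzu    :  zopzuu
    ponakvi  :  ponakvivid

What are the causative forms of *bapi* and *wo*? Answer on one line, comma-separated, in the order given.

bapivid, wou

The pattern is front/back vowel harmony: -vid when the last vowel of the stem is a front vowel (*enibe*, *ponakvi*); -u when the last vowel of the stem is a back vowel (*ebo*, *ulana*, *da*, *zopzu*).
*bapi*: last vowel = /i/, a front vowel → -vid → *bapivid*.
*wo*: last vowel = /o/, a back vowel → -u → *wou*.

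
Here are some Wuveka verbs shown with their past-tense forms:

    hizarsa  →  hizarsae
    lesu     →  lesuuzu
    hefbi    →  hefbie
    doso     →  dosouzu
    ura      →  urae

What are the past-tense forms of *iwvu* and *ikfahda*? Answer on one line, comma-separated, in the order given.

The alternation tracks the last vowel of the stem — -uzu when the last vowel of the stem is a rounded vowel (*lesu*, *doso*); -e when the last vowel of the stem is an unrounded vowel (*hizarsa*, *hefbi*, *ura*).
*iwvu* — last vowel /u/ (a rounded vowel) → -uzu → *iwvuuzu*.
*ikfahda* — last vowel /a/ (an unrounded vowel) → -e → *ikfahdae*.

iwvuuzu, ikfahdae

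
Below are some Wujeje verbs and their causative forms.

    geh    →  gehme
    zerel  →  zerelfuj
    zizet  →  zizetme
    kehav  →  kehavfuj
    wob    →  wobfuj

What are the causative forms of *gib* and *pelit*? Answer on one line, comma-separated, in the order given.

The pattern is voicing of the final consonant: -me when the stem ends in a voiceless consonant (*geh*, *zizet*); -fuj when the stem ends in a voiced consonant (*zerel*, *kehav*, *wob*).
Since the final consonant of *gib* is /b/ (voiced), it takes -fuj, giving *gibfuj*.
Since the final consonant of *pelit* is /t/ (voiceless), it takes -me, giving *pelitme*.

gibfuj, pelitme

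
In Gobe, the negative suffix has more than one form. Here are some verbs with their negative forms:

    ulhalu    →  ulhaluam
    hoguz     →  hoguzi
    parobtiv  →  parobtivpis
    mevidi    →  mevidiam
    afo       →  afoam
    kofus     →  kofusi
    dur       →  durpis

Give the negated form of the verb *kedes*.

kedesi

The alternation tracks the final sound of the stem — -i when the stem ends in a sibilant (*hoguz*, *kofus*); -pis when the stem ends in a non-sibilant consonant (*parobtiv*, *dur*); -am when the stem ends in a vowel (*ulhalu*, *mevidi*, *afo*).
Since the final sound of *kedes* is /s/ (a sibilant), it takes -i, giving *kedesi*.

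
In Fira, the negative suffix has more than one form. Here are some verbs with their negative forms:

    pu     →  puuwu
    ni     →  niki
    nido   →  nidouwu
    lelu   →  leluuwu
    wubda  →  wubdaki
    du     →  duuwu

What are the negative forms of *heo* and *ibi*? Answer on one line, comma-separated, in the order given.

heouwu, ibiki

The pattern is rounding harmony: -uwu when the last vowel of the stem is a rounded vowel (*pu*, *nido*, *lelu*, *du*); -ki when the last vowel of the stem is an unrounded vowel (*ni*, *wubda*).
The last vowel of *heo* is /o/, which is a rounded vowel, so the suffix is -uwu, giving *heouwu*.
Since the last vowel of *ibi* is /i/ (an unrounded vowel), it takes -ki, giving *ibiki*.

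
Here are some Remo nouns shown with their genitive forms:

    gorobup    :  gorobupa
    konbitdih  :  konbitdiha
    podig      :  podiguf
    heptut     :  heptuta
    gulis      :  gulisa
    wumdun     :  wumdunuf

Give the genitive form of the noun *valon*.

The alternation tracks the final consonant of the stem — -a when the stem ends in a voiceless consonant (*gorobup*, *konbitdih*, *heptut*, *gulis*); -uf when the stem ends in a voiced consonant (*podig*, *wumdun*).
*valon* — final consonant /n/ (voiced) → -uf → *valonuf*.

valonuf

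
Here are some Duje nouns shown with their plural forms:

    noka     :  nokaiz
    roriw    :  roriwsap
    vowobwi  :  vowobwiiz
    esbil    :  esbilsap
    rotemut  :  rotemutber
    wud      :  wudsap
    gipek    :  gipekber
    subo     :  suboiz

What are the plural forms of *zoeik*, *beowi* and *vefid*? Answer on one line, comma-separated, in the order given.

zoeikber, beowiiz, vefidsap

The pattern is voicing of the final sound: -ber when the stem ends in a voiceless consonant (*rotemut*, *gipek*); -sap when the stem ends in a voiced consonant (*roriw*, *esbil*, *wud*); -iz when the stem ends in a vowel (*noka*, *vowobwi*, *subo*).
*zoeik* — final sound /k/ (a voiceless consonant) → -ber → *zoeikber*.
Since the final sound of *beowi* is /i/ (a vowel), it takes -iz, giving *beowiiz*.
*vefid*: final sound = /d/, a voiced consonant → -sap → *vefidsap*.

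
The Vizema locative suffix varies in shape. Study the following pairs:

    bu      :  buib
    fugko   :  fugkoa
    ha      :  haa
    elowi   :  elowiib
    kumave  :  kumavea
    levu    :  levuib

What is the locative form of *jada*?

jadaa

Looking at the last vowel of each stem: -ib when the last vowel of the stem is a high vowel (*bu*, *elowi*, *levu*); -a when the last vowel of the stem is a non-high vowel (*fugko*, *ha*, *kumave*).
Since the last vowel of *jada* is /a/ (a non-high vowel), it takes -a, giving *jadaa*.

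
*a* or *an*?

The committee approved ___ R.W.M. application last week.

The indefinite article is chosen by the initial *sound* of the following word, not its spelling.
The initialism *R.W.M.* is read letter by letter; the first letter, R, is pronounced /ɑr/, which begins with a vowel sound.
So the article is *an*: The committee approved an R.W.M. application last week.

an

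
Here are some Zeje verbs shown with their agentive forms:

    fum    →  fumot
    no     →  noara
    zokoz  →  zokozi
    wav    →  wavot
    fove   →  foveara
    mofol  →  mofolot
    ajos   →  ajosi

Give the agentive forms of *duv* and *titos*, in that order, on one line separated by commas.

The suffix is conditioned by the final sound: -i when the stem ends in a sibilant (*zokoz*, *ajos*); -ot when the stem ends in a non-sibilant consonant (*fum*, *wav*, *mofol*); -ara when the stem ends in a vowel (*no*, *fove*).
The final sound of *duv* is /v/, which is a non-sibilant consonant, so the suffix is -ot, giving *duvot*.
Since the final sound of *titos* is /s/ (a sibilant), it takes -i, giving *titosi*.

duvot, titosi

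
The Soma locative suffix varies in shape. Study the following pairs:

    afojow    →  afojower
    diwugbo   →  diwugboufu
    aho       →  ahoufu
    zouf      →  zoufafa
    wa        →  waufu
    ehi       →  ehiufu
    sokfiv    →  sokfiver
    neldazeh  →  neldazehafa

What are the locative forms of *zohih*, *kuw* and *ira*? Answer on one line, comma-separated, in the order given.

The alternation tracks the final sound of the stem — -afa when the stem ends in a voiceless consonant (*zouf*, *neldazeh*); -er when the stem ends in a voiced consonant (*afojow*, *sokfiv*); -ufu when the stem ends in a vowel (*diwugbo*, *aho*, *wa*, *ehi*).
The final sound of *zohih* is /h/, which is a voiceless consonant, so the suffix is -afa, giving *zohihafa*.
*kuw* — final sound /w/ (a voiced consonant) → -er → *kuwer*.
The final sound of *ira* is /a/, which is a vowel, so the suffix is -ufu, giving *iraufu*.

zohihafa, kuwer, iraufu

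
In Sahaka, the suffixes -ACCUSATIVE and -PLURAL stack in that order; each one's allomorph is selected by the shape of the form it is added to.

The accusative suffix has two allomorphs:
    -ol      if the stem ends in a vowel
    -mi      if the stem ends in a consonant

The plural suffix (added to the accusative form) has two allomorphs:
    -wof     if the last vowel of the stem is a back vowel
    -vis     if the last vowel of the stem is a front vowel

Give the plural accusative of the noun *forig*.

forigmivis

*forig*: final sound = /g/, a consonant → -mi → *forigmi*.
The accusative form *forigmi* — last vowel /i/ (a front vowel) → -vis → *forigmivis*.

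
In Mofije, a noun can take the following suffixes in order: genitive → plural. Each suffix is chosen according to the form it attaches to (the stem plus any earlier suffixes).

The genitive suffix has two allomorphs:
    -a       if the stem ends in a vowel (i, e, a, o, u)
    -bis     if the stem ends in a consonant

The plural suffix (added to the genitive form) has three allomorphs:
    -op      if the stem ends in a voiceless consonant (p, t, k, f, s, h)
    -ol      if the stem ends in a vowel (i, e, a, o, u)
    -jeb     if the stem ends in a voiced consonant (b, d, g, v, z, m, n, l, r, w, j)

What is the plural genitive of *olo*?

oloaol

*olo*: final sound = /o/, a vowel → -a → *oloa*.
The final sound of the genitive form *oloa* is /a/, which is a vowel, so the plural suffix is -ol, giving *oloaol*.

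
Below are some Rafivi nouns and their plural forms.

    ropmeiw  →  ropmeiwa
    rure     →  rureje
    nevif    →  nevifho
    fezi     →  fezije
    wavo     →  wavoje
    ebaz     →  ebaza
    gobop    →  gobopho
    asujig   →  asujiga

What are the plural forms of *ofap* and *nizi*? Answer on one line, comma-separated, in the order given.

ofapho, nizije

The alternation tracks the final sound of the stem — -ho when the stem ends in a voiceless consonant (*nevif*, *gobop*); -a when the stem ends in a voiced consonant (*ropmeiw*, *ebaz*, *asujig*); -je when the stem ends in a vowel (*rure*, *fezi*, *wavo*).
*ofap*: final sound = /p/, a voiceless consonant → -ho → *ofapho*.
Since the final sound of *nizi* is /i/ (a vowel), it takes -je, giving *nizije*.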